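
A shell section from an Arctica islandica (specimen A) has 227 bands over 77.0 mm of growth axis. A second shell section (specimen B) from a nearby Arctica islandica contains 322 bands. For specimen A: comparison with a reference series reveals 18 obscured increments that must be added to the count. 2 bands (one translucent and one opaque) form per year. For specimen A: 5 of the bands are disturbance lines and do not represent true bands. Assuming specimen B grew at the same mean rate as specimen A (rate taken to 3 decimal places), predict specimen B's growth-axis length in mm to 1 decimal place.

103.4 mm

Specimen A: adjusted count: 227 − 5 + 18 = 240 bands.
Specimen A: with 2 bands per year, 240 / 2 = 120 years.
A: 77.0 mm over 120 years gives 77.0 / 120 ≈ 0.642 mm/year.
Specimen B: with 2 bands per year, 322 / 2 = 161 years. For B, 0.642 mm/year × 161 years = 103.4 mm.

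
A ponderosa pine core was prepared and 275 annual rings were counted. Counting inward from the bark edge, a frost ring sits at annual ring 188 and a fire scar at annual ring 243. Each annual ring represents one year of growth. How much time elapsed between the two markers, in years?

Separation: 243 − 188 = 55 annual rings.
One annual ring per year makes the interval 55 years.

55 years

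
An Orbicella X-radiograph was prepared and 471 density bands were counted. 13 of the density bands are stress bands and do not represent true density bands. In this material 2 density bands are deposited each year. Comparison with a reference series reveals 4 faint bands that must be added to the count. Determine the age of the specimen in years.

231 years

After corrections the count is 471 − 13 + 4 = 462 density bands.
462 density bands at 2 per year is 462 / 2 = 231 years.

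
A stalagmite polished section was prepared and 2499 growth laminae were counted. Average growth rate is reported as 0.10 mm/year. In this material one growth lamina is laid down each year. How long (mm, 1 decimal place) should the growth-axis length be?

249.9 mm

The record spans 2499 years at 0.10 mm per year.
Length ≈ 0.10 × 2499 = 249.9 mm.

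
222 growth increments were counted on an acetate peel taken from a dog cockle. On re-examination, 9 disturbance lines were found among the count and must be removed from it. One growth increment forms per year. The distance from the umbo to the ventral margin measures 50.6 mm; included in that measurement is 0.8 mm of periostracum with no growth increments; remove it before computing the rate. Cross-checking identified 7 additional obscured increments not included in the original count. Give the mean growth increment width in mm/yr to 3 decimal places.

Correcting the raw count gives 222 − 9 + 7 = 220 true growth increments.
Removing the 0.8 mm offcut leaves 50.6 − 0.8 = 49.8 mm.
49.8 mm over 220 years gives 49.8 / 220 ≈ 0.226 mm/yr.

0.226 mm/yr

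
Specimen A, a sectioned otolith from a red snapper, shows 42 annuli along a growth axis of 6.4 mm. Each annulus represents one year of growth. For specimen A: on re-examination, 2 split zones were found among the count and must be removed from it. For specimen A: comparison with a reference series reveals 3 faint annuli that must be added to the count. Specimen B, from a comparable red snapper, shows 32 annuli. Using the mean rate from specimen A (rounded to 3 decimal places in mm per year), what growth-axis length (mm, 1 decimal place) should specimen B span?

4.8 mm

Specimen A: adjusted count: 42 − 2 + 3 = 43 annuli.
A: Extension rate ≈ 6.4 / 43 = 0.149 mm/year.
For B, 0.149 mm/year × 32 years = 4.8 mm.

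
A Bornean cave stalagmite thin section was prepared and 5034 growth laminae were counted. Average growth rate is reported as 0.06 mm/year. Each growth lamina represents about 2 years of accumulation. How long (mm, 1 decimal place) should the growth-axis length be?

Multiplying by 2 years per growth lamina: 5034 × 2 = 10068 years.
Length ≈ 0.06 × 10068 = 604.1 mm.

604.1 mm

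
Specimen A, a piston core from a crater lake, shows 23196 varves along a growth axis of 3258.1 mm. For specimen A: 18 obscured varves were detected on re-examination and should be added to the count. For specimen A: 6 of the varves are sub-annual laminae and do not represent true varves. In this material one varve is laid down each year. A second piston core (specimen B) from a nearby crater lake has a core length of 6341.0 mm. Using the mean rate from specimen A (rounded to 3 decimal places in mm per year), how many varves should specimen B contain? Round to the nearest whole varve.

Specimen A: true varve count = 23196 − 6 + 18 = 23208.
A: Mean rate = 3258.1 mm / 23208 years ≈ 0.140 mm/yr.
Specimen B: 6341.0 mm / 0.140 mm per year = 45292.86 years ≈ 45293 varves.

45293 varves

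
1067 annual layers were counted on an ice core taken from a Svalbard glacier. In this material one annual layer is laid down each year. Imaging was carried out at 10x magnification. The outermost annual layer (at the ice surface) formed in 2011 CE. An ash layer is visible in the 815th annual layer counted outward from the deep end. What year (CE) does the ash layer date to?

Between annual layer 815 and the ice surface there are 1067 − 815 = 252 annual layers.
2011 − 252 = 1759 CE.

1759 CE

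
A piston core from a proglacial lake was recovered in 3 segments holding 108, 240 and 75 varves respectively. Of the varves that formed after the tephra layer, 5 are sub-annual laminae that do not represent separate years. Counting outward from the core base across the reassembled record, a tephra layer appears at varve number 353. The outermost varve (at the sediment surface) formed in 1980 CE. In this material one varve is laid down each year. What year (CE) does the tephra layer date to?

1915 CE

Total varves = 108 + 240 + 75 = 423.
Between varve 353 and the sediment surface there are 423 − 353 = 70 varves.
Removing the 5 false varves leaves 70 − 5 = 65 true varves beyond the tephra layer.
1980 − 65 = 1915 CE.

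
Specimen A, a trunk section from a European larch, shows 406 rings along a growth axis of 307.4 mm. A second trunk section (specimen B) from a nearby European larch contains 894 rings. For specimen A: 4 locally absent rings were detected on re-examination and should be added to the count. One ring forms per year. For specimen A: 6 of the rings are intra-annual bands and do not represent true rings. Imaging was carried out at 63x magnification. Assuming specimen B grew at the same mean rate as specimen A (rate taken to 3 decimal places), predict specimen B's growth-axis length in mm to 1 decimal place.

680.3 mm

Specimen A: after corrections the count is 406 − 6 + 4 = 404 rings.
A: Extension rate ≈ 307.4 / 404 = 0.761 mm/year.
For B, 0.761 mm/year × 894 years = 680.3 mm.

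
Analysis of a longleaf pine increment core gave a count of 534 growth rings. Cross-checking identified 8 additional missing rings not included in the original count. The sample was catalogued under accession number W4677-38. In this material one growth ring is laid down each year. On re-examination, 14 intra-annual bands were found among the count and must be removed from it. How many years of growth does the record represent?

Adjusted count: 534 − 14 + 8 = 528 growth rings.
With a one-to-one growth ring periodicity this is 528 years.

528 years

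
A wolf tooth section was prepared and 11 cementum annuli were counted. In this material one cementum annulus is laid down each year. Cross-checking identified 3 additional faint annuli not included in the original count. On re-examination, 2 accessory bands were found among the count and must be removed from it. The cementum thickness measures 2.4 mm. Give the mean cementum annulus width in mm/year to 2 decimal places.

Correcting the raw count gives 11 − 2 + 3 = 12 true cementum annuli.
2.4 mm over 12 years gives 2.4 / 12 ≈ 0.20 mm/year.

0.20 mm/year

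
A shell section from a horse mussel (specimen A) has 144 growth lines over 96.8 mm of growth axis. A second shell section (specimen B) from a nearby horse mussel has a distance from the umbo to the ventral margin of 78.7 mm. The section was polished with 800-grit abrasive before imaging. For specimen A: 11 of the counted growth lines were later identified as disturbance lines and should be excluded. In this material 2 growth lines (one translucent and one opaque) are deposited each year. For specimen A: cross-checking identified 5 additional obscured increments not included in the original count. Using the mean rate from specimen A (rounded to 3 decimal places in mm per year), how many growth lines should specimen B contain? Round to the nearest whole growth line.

Specimen A: after corrections the count is 144 − 11 + 5 = 138 growth lines.
Specimen A: dividing by 2 growth lines per year: 138 / 2 = 69 years.
A: 96.8 mm over 69 years gives 96.8 / 69 ≈ 1.403 mm/yr.
B spans 78.7 / 1.403 = 56.09 years; at 2 growth lines per year that is 56.09 × 2 ≈ 112 growth lines.

112 growth lines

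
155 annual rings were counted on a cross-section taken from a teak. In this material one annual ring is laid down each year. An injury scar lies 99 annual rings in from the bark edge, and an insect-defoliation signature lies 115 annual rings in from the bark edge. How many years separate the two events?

115 − 99 = 16 annual rings lie between the two events.
That is 16 years at one annual ring per year.

16 years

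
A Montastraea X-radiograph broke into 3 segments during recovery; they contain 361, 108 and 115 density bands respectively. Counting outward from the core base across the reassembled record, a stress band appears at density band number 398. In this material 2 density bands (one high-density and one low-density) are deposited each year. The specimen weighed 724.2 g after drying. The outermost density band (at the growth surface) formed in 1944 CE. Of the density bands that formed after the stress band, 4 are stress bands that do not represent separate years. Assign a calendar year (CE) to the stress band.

1853 CE

Total density bands = 361 + 108 + 115 = 584.
584 − 398 = 186 density bands lie beyond the stress band toward the growth surface.
Removing the 4 false density bands leaves 186 − 4 = 182 true density bands beyond the stress band.
Dividing by 2 density bands per year: 182 / 2 = 91 years.
1944 − 91 = 1853 CE.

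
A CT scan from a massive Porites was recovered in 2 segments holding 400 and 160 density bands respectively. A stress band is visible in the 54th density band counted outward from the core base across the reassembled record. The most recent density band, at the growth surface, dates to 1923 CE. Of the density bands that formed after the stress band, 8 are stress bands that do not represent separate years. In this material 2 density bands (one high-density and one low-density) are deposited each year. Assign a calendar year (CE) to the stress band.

Total density bands = 400 + 160 = 560.
The stress band sits at density band 54 from the core base, so 560 − 54 = 506 density bands formed after it.
Removing the 8 false density bands leaves 506 − 8 = 498 true density bands beyond the stress band.
With 2 density bands per year, 498 / 2 = 249 years.
Counting back 249 years from 1923 CE places the stress band in 1923 − 249 = 1674 CE.

1674 CE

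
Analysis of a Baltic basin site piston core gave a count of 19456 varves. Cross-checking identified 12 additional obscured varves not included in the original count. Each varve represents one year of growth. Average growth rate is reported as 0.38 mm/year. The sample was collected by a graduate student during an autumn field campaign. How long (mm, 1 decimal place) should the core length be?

7397.8 mm

After corrections the count is 19456 + 12 = 19468 varves.
Predicted length = 0.38 mm/year × 19468 years = 7397.8 mm.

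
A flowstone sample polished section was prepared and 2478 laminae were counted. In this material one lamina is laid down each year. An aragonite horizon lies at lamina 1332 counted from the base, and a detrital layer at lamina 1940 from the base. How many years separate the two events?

608 years

The two markers are separated by 1940 − 1332 = 608 laminae.
At one lamina per year, 608 years elapsed between them.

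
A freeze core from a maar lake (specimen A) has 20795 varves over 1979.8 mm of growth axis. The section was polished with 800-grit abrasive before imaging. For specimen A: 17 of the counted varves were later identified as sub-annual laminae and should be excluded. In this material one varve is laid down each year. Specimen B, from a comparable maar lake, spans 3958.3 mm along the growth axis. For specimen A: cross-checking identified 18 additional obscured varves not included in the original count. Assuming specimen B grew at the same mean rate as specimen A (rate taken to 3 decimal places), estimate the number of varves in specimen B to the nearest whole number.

Specimen A: correcting the raw count gives 20795 − 17 + 18 = 20796 true varves.
A: Mean rate = 1979.8 mm / 20796 years ≈ 0.095 mm per year.
B spans 3958.3 / 0.095 = 41666.32 years ≈ 41666 varves.

41666 varves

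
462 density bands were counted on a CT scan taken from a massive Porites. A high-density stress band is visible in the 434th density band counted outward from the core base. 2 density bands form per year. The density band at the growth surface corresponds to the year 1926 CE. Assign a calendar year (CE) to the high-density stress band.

462 − 434 = 28 density bands lie beyond the high-density stress band toward the growth surface.
With 2 density bands per year, 28 / 2 = 14 years.
The density band at the growth surface is 1926 CE, so the high-density stress band dates to 1926 − 14 = 1912 CE.

1912 CE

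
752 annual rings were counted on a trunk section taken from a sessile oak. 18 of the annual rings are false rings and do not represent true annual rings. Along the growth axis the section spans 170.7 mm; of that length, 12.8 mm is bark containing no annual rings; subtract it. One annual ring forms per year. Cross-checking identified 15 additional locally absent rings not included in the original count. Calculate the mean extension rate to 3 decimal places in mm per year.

After corrections the count is 752 − 18 + 15 = 749 annual rings.
Removing the 12.8 mm offcut leaves 170.7 − 12.8 = 157.9 mm.
157.9 mm over 749 years gives 157.9 / 749 ≈ 0.211 mm per year.

0.211 mm per year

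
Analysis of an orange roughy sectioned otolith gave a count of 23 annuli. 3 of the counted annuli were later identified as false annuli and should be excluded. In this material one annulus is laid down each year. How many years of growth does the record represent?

Adjusted count: 23 − 3 = 20 annuli.
At one annulus per year, that is 20 years.

20 years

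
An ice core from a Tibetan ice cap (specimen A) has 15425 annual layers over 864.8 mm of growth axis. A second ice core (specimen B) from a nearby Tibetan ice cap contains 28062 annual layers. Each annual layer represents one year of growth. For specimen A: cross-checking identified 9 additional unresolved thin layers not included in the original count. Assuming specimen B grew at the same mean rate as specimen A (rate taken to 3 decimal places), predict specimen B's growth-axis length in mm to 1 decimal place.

1571.5 mm

Specimen A: true annual layer count = 15425 + 9 = 15434.
A: Extension rate ≈ 864.8 / 15434 = 0.056 mm/year.
B's length ≈ 0.056 × 28062 = 1571.5 mm.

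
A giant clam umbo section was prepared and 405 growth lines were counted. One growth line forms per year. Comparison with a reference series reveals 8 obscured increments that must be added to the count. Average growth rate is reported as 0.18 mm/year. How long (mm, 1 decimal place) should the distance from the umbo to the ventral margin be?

74.3 mm

True growth line count = 405 + 8 = 413.
Length ≈ 0.18 × 413 = 74.3 mm.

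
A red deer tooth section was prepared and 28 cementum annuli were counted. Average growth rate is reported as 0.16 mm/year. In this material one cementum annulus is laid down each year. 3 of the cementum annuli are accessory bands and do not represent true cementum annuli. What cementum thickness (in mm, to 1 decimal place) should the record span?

4.0 mm

After corrections the count is 28 − 3 = 25 cementum annuli.
25 years at 0.16 mm/year gives 0.16 × 25 = 4.0 mm.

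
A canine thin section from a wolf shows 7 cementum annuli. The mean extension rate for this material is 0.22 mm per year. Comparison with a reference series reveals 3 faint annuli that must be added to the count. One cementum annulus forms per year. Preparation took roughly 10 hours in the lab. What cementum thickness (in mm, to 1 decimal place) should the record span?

Adjusted count: 7 + 3 = 10 cementum annuli.
Length ≈ 0.22 × 10 = 2.2 mm.

2.2 mm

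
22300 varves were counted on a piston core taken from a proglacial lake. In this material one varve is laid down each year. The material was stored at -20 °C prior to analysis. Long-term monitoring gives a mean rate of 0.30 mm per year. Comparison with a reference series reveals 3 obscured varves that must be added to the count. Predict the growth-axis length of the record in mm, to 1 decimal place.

6690.9 mm

After corrections the count is 22300 + 3 = 22303 varves.
22303 years at 0.30 mm/year gives 0.30 × 22303 = 6690.9 mm.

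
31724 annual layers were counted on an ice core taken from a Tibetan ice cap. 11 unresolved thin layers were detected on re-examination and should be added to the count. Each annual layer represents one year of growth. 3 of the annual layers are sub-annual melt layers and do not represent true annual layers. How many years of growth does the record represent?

Correcting the raw count gives 31724 − 3 + 11 = 31732 true annual layers.
One annual layer per year makes the duration 31732 years.

31732 years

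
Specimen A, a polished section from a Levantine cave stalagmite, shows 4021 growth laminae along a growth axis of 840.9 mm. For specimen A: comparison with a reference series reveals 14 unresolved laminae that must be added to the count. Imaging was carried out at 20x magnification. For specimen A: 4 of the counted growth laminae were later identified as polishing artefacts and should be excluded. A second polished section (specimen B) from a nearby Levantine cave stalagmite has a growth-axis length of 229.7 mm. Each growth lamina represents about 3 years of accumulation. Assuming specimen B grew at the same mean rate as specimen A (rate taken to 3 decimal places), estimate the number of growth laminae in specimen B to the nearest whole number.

1094 growth laminae

Specimen A: correcting the raw count gives 4021 − 4 + 14 = 4031 true growth laminae.
Specimen A: at 3 years per growth lamina, 4031 × 3 = 12093 years.
A: 840.9 mm over 12093 years gives 840.9 / 12093 ≈ 0.070 mm/yr.
Specimen B: 229.7 mm / 0.070 mm per year = 3281.43 years; at 3 years per growth lamina that is 3281.43 / 3 ≈ 1094 growth laminae.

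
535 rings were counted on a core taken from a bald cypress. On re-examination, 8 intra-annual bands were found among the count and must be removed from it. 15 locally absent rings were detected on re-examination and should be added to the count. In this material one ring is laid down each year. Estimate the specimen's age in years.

Correcting the raw count gives 535 − 8 + 15 = 542 true rings.
With a one-to-one ring periodicity this is 542 years.

542 years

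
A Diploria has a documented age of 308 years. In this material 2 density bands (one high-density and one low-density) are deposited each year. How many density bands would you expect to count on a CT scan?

With 2 density bands per year, 308 years would produce 308 × 2 = 616 density bands.
So 616 density bands should be present.

616 density bands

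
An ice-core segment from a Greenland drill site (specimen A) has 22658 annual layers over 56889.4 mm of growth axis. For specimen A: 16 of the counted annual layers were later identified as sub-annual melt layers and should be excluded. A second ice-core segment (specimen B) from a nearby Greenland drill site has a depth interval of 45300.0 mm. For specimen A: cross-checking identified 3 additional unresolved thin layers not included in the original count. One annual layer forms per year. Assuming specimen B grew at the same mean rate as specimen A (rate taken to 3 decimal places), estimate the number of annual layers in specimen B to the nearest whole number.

18033 annual layers

Specimen A: correcting the raw count gives 22658 − 16 + 3 = 22645 true annual layers.
A: Mean rate = 56889.4 mm / 22645 years ≈ 2.512 mm/year.
B spans 45300.0 / 2.512 = 18033.44 years ≈ 18033 annual layers.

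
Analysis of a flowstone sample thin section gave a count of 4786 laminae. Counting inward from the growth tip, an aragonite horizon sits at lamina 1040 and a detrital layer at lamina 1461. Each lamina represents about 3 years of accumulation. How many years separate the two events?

1263 years

Separation: 1461 − 1040 = 421 laminae.
421 laminae at 3 years each span 421 × 3 = 1263 years.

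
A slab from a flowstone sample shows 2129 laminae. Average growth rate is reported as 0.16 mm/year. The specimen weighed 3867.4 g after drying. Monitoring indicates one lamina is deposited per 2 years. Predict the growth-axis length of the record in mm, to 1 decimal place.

Multiplying by 2 years per lamina: 2129 × 2 = 4258 years.
4258 years at 0.16 mm/year gives 0.16 × 4258 = 681.3 mm.

681.3 mm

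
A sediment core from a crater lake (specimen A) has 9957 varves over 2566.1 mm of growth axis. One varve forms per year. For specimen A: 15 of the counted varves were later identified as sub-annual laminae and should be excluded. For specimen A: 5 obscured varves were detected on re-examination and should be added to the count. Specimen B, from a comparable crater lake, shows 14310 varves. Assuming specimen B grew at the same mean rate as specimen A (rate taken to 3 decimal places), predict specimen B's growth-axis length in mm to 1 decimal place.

3692.0 mm

Specimen A: correcting the raw count gives 9957 − 15 + 5 = 9947 true varves.
A: Mean rate = 2566.1 mm / 9947 years ≈ 0.258 mm/year.
For B, 0.258 mm/year × 14310 years = 3692.0 mm.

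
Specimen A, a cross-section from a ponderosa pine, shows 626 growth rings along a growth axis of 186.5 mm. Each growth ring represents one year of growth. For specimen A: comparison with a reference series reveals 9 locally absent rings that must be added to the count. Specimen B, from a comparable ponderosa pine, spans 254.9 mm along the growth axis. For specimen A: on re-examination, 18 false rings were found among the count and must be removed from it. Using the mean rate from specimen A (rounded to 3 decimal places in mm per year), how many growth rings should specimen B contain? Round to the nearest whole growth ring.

Specimen A: true growth ring count = 626 − 18 + 9 = 617.
A: 186.5 mm over 617 years gives 186.5 / 617 ≈ 0.302 mm per year.
For B, 254.9 / 0.302 = 844.04 years ≈ 844 growth rings.

844 growth rings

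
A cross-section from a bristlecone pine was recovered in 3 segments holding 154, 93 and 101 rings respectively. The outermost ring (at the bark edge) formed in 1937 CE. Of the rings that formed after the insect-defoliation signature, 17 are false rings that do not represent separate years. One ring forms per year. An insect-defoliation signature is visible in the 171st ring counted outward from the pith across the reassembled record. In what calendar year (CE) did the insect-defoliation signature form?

Total rings = 154 + 93 + 101 = 348.
348 − 171 = 177 rings lie beyond the insect-defoliation signature toward the bark edge.
177 − 17 false = 160 true rings after the insect-defoliation signature.
1937 − 160 = 1777 CE.

1777 CE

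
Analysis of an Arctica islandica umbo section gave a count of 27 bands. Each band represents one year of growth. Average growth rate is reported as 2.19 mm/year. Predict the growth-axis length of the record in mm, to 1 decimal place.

59.1 mm

The record spans 27 years at 2.19 mm per year.
Length ≈ 2.19 × 27 = 59.1 mm.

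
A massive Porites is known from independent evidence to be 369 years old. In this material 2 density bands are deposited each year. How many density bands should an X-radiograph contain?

With 2 density bands per year, 369 years would produce 369 × 2 = 738 density bands.
So 738 density bands should be present.

738 density bands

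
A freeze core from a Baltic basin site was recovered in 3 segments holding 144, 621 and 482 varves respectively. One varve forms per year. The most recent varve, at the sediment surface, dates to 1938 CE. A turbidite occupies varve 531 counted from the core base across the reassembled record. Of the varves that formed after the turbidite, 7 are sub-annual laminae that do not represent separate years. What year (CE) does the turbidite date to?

Total varves = 144 + 621 + 482 = 1247.
The turbidite sits at varve 531 from the core base, so 1247 − 531 = 716 varves formed after it.
Removing the 7 false varves leaves 716 − 7 = 709 true varves beyond the turbidite.
1938 − 709 = 1229 CE.

1229 CE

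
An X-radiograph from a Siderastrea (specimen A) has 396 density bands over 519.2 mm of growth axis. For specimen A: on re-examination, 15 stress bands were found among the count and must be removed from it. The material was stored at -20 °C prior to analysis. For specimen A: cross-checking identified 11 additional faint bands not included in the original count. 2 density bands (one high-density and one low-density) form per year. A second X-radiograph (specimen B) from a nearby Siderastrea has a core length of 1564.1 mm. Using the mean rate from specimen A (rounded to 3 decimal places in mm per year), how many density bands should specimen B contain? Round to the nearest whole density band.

1181 density bands

Specimen A: correcting the raw count gives 396 − 15 + 11 = 392 true density bands.
Specimen A: dividing by 2 density bands per year: 392 / 2 = 196 years.
A: 519.2 mm over 196 years gives 519.2 / 196 ≈ 2.649 mm per year.
For B, 1564.1 / 2.649 = 590.45 years; at 2 density bands per year that is 590.45 × 2 ≈ 1181 density bands.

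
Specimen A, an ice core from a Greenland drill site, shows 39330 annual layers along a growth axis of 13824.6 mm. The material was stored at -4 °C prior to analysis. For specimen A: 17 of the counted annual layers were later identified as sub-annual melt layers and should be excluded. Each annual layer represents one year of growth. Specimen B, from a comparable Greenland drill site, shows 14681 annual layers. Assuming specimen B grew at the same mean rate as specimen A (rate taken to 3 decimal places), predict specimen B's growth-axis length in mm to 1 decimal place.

5167.7 mm

Specimen A: correcting the raw count gives 39330 − 17 = 39313 true annual layers.
A: Extension rate ≈ 13824.6 / 39313 = 0.352 mm/yr.
For B, 0.352 mm/year × 14681 years = 5167.7 mm.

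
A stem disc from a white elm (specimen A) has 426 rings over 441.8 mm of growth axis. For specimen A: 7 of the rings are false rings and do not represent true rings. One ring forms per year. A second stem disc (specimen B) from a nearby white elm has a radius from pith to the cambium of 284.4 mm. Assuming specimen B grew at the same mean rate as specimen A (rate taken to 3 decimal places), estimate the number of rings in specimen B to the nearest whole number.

270 rings

Specimen A: true ring count = 426 − 7 = 419.
A: 441.8 mm over 419 years gives 441.8 / 419 ≈ 1.054 mm/year.
For B, 284.4 / 1.054 = 269.83 years ≈ 270 rings.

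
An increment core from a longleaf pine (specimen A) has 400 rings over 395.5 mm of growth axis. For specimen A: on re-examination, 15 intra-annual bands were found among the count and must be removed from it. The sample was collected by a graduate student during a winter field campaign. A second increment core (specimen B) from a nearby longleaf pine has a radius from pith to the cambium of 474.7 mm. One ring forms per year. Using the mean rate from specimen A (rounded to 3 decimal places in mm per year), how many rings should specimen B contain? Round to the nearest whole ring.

462 rings

Specimen A: correcting the raw count gives 400 − 15 = 385 true rings.
A: Mean rate = 395.5 mm / 385 years ≈ 1.027 mm/year.
B spans 474.7 / 1.027 = 462.22 years ≈ 462 rings.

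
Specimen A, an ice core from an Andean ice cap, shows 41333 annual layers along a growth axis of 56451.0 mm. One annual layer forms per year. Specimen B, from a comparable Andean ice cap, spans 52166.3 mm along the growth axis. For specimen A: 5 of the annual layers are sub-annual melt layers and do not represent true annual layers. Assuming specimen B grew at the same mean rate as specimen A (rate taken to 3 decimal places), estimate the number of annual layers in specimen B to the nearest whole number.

Specimen A: true annual layer count = 41333 − 5 = 41328.
A: 56451.0 mm over 41328 years gives 56451.0 / 41328 ≈ 1.366 mm per year.
B spans 52166.3 / 1.366 = 38189.09 years ≈ 38189 annual layers.

38189 annual layers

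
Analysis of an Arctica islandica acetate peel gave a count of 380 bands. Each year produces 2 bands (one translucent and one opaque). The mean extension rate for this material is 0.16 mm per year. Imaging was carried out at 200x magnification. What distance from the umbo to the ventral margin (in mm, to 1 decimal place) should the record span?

30.4 mm

With 2 bands per year, 380 / 2 = 190 years.
Predicted length = 0.16 mm/year × 190 years = 30.4 mm.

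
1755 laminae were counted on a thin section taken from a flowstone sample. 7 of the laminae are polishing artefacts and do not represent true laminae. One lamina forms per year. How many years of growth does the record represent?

1748 yr

Correcting the raw count gives 1755 − 7 = 1748 true laminae.
At one lamina per year, that is 1748 years.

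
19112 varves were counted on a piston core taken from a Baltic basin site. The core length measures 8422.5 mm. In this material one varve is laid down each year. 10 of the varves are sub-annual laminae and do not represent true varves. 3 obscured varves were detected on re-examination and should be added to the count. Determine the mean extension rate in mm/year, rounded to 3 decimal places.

Adjusted count: 19112 − 10 + 3 = 19105 varves.
Extension rate ≈ 8422.5 / 19105 = 0.441 mm/year.

0.441 mm/year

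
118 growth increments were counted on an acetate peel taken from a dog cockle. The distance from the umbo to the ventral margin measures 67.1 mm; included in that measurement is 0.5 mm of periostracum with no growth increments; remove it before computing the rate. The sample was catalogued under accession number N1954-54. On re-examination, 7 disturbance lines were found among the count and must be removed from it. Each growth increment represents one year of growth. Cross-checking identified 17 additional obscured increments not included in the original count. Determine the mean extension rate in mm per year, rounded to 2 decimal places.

0.52 mm per year

After corrections the count is 118 − 7 + 17 = 128 growth increments.
The growth record spans 67.1 − 0.5 = 66.6 mm.
66.6 mm over 128 years gives 66.6 / 128 ≈ 0.52 mm per year.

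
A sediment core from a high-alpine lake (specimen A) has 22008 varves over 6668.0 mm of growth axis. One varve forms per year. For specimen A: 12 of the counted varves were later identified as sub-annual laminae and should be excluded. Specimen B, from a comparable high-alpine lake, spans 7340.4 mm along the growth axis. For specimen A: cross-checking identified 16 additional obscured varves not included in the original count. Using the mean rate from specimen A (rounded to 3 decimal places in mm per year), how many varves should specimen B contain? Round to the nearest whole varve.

24226 varves

Specimen A: correcting the raw count gives 22008 − 12 + 16 = 22012 true varves.
A: Mean rate = 6668.0 mm / 22012 years ≈ 0.303 mm per year.
Specimen B: 7340.4 mm / 0.303 mm per year = 24225.74 years ≈ 24226 varves.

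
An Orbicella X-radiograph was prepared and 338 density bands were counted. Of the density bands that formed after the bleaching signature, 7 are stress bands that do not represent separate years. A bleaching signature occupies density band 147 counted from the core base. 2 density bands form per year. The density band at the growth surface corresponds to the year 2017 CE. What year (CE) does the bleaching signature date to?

1925 CE

Between density band 147 and the growth surface there are 338 − 147 = 191 density bands.
191 − 7 false = 184 true density bands after the bleaching signature.
With 2 density bands per year, 184 / 2 = 92 years.
Counting back 92 years from 2017 CE places the bleaching signature in 2017 − 92 = 1925 CE.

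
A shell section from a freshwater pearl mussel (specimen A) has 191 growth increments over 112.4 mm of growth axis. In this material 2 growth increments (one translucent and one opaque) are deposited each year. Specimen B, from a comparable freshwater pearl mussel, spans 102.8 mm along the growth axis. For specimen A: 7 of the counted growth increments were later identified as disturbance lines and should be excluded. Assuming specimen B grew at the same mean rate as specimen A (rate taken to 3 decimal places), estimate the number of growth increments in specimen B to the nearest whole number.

168 growth increments

Specimen A: true growth increment count = 191 − 7 = 184.
Specimen A: dividing by 2 growth increments per year: 184 / 2 = 92 years.
A: 112.4 mm over 92 years gives 112.4 / 92 ≈ 1.222 mm/year.
Specimen B: 102.8 mm / 1.222 mm per year = 84.12 years; at 2 growth increments per year that is 84.12 × 2 ≈ 168 growth increments.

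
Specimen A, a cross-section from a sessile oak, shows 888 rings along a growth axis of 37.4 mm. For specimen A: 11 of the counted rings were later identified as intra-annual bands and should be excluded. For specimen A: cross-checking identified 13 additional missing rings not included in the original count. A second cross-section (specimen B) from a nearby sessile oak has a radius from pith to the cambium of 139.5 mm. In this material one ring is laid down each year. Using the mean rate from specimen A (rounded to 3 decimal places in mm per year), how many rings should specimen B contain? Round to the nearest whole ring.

Specimen A: after corrections the count is 888 − 11 + 13 = 890 rings.
A: Mean rate = 37.4 mm / 890 years ≈ 0.042 mm/yr.
For B, 139.5 / 0.042 = 3321.43 years ≈ 3321 rings.

3321 rings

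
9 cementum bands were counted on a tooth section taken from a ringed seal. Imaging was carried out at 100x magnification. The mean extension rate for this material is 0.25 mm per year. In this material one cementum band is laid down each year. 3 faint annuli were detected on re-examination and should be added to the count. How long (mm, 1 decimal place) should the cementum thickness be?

Correcting the raw count gives 9 + 3 = 12 true cementum bands.
Predicted length = 0.25 mm/year × 12 years = 3.0 mm.

3.0 mm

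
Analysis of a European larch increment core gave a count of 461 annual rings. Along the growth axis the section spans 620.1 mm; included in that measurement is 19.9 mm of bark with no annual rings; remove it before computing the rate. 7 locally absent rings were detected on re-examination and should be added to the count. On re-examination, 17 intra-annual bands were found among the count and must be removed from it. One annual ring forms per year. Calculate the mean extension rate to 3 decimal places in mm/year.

1.331 mm/year

After corrections the count is 461 − 17 + 7 = 451 annual rings.
Net length = 620.1 − 19.9 = 600.2 mm.
600.2 mm over 451 years gives 600.2 / 451 ≈ 1.331 mm/year.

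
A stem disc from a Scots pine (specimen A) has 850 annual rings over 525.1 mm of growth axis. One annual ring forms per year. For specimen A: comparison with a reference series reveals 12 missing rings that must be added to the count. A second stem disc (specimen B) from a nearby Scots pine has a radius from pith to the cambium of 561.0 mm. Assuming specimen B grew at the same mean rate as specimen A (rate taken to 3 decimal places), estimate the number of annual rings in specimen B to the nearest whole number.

921 annual rings

Specimen A: true annual ring count = 850 + 12 = 862.
A: 525.1 mm over 862 years gives 525.1 / 862 ≈ 0.609 mm/yr.
B spans 561.0 / 0.609 = 921.18 years ≈ 921 annual rings.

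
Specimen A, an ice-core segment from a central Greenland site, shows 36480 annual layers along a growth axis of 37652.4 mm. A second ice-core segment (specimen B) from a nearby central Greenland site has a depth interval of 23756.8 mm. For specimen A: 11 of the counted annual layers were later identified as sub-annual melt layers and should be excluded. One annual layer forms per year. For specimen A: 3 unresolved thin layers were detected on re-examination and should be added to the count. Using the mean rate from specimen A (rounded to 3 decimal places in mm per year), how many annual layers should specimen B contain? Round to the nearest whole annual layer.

Specimen A: correcting the raw count gives 36480 − 11 + 3 = 36472 true annual layers.
A: Extension rate ≈ 37652.4 / 36472 = 1.032 mm per year.
For B, 23756.8 / 1.032 = 23020.16 years ≈ 23020 annual layers.

23020 annual layers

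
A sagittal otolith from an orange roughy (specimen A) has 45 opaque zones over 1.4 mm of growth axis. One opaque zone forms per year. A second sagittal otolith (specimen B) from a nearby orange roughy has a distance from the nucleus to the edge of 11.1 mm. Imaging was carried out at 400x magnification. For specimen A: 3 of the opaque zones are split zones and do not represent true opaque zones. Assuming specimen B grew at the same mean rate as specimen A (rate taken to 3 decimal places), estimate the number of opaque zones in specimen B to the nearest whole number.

336 opaque zones

Specimen A: correcting the raw count gives 45 − 3 = 42 true opaque zones.
A: 1.4 mm over 42 years gives 1.4 / 42 ≈ 0.033 mm/yr.
Specimen B: 11.1 mm / 0.033 mm per year = 336.36 years ≈ 336 opaque zones.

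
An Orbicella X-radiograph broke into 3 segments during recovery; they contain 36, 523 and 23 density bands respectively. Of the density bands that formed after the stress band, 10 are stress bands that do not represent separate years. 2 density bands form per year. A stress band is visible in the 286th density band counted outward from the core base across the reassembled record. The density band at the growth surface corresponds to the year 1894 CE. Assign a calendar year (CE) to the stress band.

Total density bands = 36 + 523 + 23 = 582.
582 − 286 = 296 density bands lie beyond the stress band toward the growth surface.
Excluding 10 false density bands: 296 − 10 = 286.
Dividing by 2 density bands per year: 286 / 2 = 143 years.
The density band at the growth surface is 1894 CE, so the stress band dates to 1894 − 143 = 1751 CE.

1751 CE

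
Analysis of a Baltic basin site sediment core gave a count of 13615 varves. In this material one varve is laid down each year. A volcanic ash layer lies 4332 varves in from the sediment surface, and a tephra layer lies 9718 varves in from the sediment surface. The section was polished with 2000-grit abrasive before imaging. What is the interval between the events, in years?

9718 − 4332 = 5386 varves lie between the two events.
That is 5386 years at one varve per year.

5386 years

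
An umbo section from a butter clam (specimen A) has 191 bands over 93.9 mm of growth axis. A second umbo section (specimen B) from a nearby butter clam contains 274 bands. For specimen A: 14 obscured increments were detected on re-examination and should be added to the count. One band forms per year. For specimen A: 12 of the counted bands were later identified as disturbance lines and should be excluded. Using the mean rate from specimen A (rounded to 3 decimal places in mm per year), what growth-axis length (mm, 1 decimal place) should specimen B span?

133.4 mm

Specimen A: correcting the raw count gives 191 − 12 + 14 = 193 true bands.
A: Extension rate ≈ 93.9 / 193 = 0.487 mm/year.
For B, 0.487 mm/year × 274 years = 133.4 mm.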